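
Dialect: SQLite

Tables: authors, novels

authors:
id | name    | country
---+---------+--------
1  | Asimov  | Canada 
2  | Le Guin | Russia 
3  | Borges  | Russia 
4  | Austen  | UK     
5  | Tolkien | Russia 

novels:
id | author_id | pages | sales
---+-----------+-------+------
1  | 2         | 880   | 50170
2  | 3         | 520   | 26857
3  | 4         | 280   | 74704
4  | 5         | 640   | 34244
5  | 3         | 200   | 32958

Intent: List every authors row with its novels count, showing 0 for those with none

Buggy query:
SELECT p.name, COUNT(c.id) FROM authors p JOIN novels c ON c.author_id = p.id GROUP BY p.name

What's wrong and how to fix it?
Bug: An inner join excludes parents with zero children

Fix: Switch to LEFT JOIN to retain unmatched parent rows

Corrected query:
SELECT p.name, COUNT(c.id) FROM authors p LEFT JOIN novels c ON c.author_id = p.id GROUP BY p.name

Result:
name    | COUNT(c.id)
--------+------------
Asimov  | 0          
Austen  | 1          
Borges  | 2          
Le Guin | 1          
Tolkien | 1          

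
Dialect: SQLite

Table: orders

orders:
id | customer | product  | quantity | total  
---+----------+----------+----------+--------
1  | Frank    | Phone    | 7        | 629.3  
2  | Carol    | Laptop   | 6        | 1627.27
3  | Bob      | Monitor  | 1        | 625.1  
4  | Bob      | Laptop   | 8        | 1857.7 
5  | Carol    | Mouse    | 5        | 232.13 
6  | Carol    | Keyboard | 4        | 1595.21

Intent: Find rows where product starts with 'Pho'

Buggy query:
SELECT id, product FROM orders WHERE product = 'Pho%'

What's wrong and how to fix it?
Bug: '=' compares the literal string including the % character; pattern matching needs LIKE

Fix: Use LIKE for wildcard pattern matching

Corrected query:
SELECT id, product FROM orders WHERE product LIKE 'Pho%'

Result:
id | product
---+--------
1  | Phone  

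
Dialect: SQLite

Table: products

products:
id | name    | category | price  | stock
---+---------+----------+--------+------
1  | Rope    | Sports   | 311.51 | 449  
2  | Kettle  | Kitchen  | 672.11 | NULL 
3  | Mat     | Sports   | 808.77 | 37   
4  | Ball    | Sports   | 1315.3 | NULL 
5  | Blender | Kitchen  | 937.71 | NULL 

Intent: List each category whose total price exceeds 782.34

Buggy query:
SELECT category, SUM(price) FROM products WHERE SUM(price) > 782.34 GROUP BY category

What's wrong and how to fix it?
Bug: Aggregate functions cannot appear in a WHERE clause

Fix: Use HAVING (which filters groups after aggregation) instead of WHERE

Corrected query:
SELECT category, SUM(price) FROM products GROUP BY category HAVING SUM(price) > 782.34

Result:
category | SUM(price)
---------+-----------
Kitchen  | 1609.82   
Sports   | 2435.58   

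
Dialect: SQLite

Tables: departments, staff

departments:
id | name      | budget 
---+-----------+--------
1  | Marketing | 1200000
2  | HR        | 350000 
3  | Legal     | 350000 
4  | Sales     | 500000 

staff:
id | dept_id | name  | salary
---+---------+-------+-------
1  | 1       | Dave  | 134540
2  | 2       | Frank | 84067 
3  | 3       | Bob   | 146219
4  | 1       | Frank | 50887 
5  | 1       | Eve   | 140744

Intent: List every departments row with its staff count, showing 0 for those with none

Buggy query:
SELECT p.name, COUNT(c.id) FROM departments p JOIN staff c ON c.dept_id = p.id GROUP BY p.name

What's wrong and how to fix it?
Bug: An inner join excludes parents with zero children

Fix: Use LEFT JOIN so parents without children still appear (COUNT(c.id) gives 0)

Corrected query:
SELECT p.name, COUNT(c.id) FROM departments p LEFT JOIN staff c ON c.dept_id = p.id GROUP BY p.name

Result:
name      | COUNT(c.id)
----------+------------
HR        | 1          
Legal     | 1          
Marketing | 3          
Sales     | 0          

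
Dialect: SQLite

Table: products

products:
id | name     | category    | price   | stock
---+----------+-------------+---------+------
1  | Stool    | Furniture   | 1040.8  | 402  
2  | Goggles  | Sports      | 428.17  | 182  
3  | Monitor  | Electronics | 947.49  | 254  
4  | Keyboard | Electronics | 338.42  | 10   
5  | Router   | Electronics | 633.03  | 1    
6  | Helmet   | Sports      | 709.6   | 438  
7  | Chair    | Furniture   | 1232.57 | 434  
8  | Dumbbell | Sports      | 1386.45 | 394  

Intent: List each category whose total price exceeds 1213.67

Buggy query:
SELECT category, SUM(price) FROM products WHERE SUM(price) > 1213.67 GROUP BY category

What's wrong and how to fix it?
Bug: SUM(price) is an aggregate, but WHERE filters rows before aggregation

Fix: Use HAVING (which filters groups after aggregation) instead of WHERE

Corrected query:
SELECT category, SUM(price) FROM products GROUP BY category HAVING SUM(price) > 1213.67

Result:
category    | SUM(price)
------------+-----------
Electronics | 1918.94   
Furniture   | 2273.37   
Sports      | 2524.22   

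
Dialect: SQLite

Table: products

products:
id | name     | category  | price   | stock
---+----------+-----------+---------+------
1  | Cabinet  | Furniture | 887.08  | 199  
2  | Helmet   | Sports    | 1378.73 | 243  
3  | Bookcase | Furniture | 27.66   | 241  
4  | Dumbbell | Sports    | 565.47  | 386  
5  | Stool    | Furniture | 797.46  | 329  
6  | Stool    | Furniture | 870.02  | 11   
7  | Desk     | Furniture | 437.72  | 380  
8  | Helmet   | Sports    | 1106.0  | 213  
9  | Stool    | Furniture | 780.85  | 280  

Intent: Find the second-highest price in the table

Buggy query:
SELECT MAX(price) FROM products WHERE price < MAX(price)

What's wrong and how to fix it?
Bug: The inner MAX is an aggregate inside WHERE, which is not allowed

Fix: Put the inner MAX in a scalar subquery

Corrected query:
SELECT MAX(price) FROM products WHERE price < (SELECT MAX(price) FROM products)

Result:
MAX(price)
----------
1106      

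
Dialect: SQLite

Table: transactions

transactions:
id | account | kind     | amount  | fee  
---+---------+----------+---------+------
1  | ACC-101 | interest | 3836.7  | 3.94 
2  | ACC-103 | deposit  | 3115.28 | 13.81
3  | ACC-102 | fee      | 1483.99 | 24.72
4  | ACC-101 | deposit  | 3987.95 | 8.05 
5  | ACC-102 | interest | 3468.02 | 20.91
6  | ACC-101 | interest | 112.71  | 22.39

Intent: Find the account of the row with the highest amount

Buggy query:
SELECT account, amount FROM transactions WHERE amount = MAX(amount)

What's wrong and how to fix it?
Bug: MAX(amount) is an aggregate and cannot be used directly in WHERE

Fix: Wrap MAX in a scalar subquery so WHERE compares against a single value

Corrected query:
SELECT account, amount FROM transactions WHERE amount = (SELECT MAX(amount) FROM transactions)

Result:
account | amount 
--------+--------
ACC-101 | 3987.95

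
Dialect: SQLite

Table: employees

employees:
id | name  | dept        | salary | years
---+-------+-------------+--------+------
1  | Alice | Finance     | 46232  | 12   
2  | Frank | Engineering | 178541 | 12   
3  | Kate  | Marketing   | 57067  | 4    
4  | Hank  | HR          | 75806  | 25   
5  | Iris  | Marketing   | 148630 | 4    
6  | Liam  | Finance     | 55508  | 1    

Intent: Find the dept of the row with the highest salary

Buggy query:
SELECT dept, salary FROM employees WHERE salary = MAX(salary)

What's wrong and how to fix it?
Bug: MAX(salary) is an aggregate and cannot be used directly in WHERE

Fix: Wrap MAX in a scalar subquery so WHERE compares against a single value

Corrected query:
SELECT dept, salary FROM employees WHERE salary = (SELECT MAX(salary) FROM employees)

Result:
dept        | salary
------------+-------
Engineering | 178541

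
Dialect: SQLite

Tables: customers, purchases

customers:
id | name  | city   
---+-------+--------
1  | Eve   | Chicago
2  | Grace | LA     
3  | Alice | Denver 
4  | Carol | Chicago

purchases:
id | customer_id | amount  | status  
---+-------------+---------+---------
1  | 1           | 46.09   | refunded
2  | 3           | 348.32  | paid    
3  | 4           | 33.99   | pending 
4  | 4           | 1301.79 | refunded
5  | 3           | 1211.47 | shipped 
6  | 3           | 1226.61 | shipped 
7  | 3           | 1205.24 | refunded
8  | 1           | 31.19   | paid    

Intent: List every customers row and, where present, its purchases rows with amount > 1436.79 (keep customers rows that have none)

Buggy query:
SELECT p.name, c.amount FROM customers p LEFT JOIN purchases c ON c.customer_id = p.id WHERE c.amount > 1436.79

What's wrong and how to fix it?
Bug: Filtering c.amount in WHERE discards the NULL rows produced by LEFT JOIN, turning it into an inner join

Fix: Move the right-table condition into the ON clause so unmatched parents are kept

Corrected query:
SELECT p.name, c.amount FROM customers p LEFT JOIN purchases c ON c.customer_id = p.id AND c.amount > 1436.79

Result:
name  | amount
------+-------
Eve   | NULL  
Grace | NULL  
Alice | NULL  
Carol | NULL  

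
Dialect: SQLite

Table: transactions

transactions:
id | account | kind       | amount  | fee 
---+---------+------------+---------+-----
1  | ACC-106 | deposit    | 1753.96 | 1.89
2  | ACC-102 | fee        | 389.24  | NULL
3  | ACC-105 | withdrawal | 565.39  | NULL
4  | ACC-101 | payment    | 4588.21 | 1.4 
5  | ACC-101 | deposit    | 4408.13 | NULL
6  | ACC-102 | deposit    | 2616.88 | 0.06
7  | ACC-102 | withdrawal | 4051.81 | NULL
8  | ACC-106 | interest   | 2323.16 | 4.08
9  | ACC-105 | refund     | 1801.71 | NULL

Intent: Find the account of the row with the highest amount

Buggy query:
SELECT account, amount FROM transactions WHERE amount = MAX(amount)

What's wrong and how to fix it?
Bug: MAX(amount) is an aggregate and cannot be used directly in WHERE

Fix: Use a subquery: WHERE amount = (SELECT MAX(amount) FROM transactions)

Corrected query:
SELECT account, amount FROM transactions WHERE amount = (SELECT MAX(amount) FROM transactions)

Result:
account | amount 
--------+--------
ACC-101 | 4588.21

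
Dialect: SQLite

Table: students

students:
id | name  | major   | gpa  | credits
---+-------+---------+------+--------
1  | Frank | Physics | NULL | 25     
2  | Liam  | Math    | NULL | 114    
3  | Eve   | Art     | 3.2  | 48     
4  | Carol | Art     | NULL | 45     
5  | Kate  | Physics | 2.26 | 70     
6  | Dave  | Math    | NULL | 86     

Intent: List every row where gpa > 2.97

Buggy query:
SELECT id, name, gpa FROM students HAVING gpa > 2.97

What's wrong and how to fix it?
Bug: HAVING filters the output of aggregation, but this query has no GROUP BY and no aggregate functions, so SQLite rejects it (HAVING clause on a non-aggregate query); the condition here is per row

Fix: Replace HAVING with WHERE since the condition applies to individual rows

Corrected query:
SELECT id, name, gpa FROM students WHERE gpa > 2.97

Result:
id | name | gpa
---+------+----
3  | Eve  | 3.2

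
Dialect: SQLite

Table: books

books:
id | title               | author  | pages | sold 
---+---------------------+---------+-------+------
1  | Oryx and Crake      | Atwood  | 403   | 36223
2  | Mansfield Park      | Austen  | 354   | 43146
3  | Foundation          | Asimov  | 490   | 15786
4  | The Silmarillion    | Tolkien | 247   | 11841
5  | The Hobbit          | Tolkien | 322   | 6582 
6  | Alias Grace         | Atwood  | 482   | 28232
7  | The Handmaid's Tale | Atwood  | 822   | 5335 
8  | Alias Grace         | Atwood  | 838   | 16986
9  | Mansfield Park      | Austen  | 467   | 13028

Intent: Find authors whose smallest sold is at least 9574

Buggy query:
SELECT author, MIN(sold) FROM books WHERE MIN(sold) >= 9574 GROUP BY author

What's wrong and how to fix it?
Bug: MIN() in WHERE is a misuse of aggregate

Fix: Use HAVING for the per-group MIN condition

Corrected query:
SELECT author, MIN(sold) FROM books GROUP BY author HAVING MIN(sold) >= 9574

Result:
author | MIN(sold)
-------+----------
Asimov | 15786    
Austen | 13028    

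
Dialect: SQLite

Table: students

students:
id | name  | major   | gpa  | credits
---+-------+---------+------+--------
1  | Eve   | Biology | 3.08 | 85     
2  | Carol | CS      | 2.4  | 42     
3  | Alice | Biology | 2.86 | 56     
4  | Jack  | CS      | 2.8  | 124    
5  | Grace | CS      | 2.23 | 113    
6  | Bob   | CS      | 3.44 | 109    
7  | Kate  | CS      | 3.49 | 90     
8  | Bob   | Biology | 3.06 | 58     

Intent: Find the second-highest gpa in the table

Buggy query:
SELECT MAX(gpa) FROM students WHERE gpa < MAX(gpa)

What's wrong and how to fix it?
Bug: MAX(gpa) on the right of the comparison is an aggregate-in-WHERE error

Fix: Compute the overall MAX in a subquery, then take MAX of rows below it

Corrected query:
SELECT MAX(gpa) FROM students WHERE gpa < (SELECT MAX(gpa) FROM students)

Result:
MAX(gpa)
--------
3.44    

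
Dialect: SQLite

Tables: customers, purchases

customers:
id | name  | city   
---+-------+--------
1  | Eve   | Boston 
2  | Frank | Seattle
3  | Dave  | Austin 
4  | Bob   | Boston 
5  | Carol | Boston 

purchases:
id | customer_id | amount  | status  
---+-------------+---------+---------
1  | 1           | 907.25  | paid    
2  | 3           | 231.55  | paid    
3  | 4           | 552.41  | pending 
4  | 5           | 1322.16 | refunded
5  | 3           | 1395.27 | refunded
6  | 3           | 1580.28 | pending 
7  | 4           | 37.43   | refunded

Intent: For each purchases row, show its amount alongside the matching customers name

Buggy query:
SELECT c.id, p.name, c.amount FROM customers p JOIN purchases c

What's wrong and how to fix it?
Bug: Missing join condition: each purchases row is matched to all customers rows instead of just its own

Fix: Specify the join condition linking the foreign key to the parent id

Corrected query:
SELECT c.id, p.name, c.amount FROM customers p JOIN purchases c ON c.customer_id = p.id

Result:
id | name  | amount 
---+-------+--------
1  | Eve   | 907.25 
2  | Dave  | 231.55 
3  | Bob   | 552.41 
4  | Carol | 1322.16
5  | Dave  | 1395.27
6  | Dave  | 1580.28
7  | Bob   | 37.43  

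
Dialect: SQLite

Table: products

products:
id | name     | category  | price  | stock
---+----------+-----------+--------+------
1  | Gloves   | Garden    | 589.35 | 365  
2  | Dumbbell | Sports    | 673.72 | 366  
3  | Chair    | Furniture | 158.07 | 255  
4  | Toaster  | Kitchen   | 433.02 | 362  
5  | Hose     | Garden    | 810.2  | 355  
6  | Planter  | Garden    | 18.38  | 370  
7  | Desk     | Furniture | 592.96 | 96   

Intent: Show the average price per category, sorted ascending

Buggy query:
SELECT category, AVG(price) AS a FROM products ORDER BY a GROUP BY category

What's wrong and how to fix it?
Bug: GROUP BY must precede ORDER BY

Fix: Reorder: SELECT … FROM … GROUP BY … ORDER BY …

Corrected query:
SELECT category, AVG(price) AS a FROM products GROUP BY category ORDER BY a

Result:
category  | a         
----------+-----------
Furniture | 375.515   
Kitchen   | 433.02    
Garden    | 472.643333
Sports    | 673.72    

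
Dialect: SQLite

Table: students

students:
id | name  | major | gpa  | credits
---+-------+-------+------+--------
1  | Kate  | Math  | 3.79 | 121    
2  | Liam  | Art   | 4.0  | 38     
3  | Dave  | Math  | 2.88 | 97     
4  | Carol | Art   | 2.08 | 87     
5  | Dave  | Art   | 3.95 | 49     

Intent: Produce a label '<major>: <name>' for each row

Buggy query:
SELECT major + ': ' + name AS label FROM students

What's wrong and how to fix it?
Bug: SQLite uses || for string concatenation; + coerces text to numbers (yielding 0)

Fix: Replace + with || to concatenate text

Corrected query:
SELECT major || ': ' || name AS label FROM students

Result:
label     
----------
Math: Kate
Art: Liam 
Math: Dave
Art: Carol
Art: Dave 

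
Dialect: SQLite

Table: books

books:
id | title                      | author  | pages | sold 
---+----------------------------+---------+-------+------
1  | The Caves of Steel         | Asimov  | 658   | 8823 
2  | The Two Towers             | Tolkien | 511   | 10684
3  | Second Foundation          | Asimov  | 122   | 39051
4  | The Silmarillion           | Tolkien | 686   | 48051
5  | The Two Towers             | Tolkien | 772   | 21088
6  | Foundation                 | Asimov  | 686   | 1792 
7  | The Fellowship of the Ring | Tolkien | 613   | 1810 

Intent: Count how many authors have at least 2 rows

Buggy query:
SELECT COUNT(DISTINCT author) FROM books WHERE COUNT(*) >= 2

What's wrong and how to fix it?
Bug: WHERE filters individual rows, not groups, so a group-level COUNT is invalid there

Fix: Use a subquery that GROUPs and filters with HAVING, then count its rows

Corrected query:
SELECT COUNT(*) FROM (SELECT author FROM books GROUP BY author HAVING COUNT(*) >= 2)

Result:
COUNT(*)
--------
2       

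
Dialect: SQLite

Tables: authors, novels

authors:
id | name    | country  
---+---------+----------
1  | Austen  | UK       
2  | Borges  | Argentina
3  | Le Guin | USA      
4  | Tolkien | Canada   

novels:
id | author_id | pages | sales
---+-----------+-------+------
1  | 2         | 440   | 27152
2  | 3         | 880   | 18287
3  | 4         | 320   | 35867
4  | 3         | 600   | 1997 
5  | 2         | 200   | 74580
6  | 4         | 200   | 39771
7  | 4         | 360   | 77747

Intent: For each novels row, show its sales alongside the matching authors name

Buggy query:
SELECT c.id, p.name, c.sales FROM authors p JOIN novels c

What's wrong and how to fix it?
Bug: Missing join condition: each novels row is matched to all authors rows instead of just its own

Fix: Specify the join condition linking the foreign key to the parent id

Corrected query:
SELECT c.id, p.name, c.sales FROM authors p JOIN novels c ON c.author_id = p.id

Result:
id | name    | sales
---+---------+------
1  | Borges  | 27152
2  | Le Guin | 18287
3  | Tolkien | 35867
4  | Le Guin | 1997 
5  | Borges  | 74580
6  | Tolkien | 39771
7  | Tolkien | 77747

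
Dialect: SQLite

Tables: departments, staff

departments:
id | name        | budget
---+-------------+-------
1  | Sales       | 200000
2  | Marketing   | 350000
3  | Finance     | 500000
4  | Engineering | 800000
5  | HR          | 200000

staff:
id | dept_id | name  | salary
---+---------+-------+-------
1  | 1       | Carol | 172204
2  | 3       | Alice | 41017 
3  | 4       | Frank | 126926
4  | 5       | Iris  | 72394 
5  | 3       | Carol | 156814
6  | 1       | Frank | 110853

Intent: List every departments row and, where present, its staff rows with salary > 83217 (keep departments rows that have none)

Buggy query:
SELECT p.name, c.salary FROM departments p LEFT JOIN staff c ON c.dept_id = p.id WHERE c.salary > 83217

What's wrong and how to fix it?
Bug: Filtering c.salary in WHERE discards the NULL rows produced by LEFT JOIN, turning it into an inner join

Fix: Move the right-table condition into the ON clause so unmatched parents are kept

Corrected query:
SELECT p.name, c.salary FROM departments p LEFT JOIN staff c ON c.dept_id = p.id AND c.salary > 83217

Result:
name        | salary
------------+-------
Sales       | 110853
Sales       | 172204
Marketing   | NULL  
Finance     | 156814
Engineering | 126926
HR          | NULL  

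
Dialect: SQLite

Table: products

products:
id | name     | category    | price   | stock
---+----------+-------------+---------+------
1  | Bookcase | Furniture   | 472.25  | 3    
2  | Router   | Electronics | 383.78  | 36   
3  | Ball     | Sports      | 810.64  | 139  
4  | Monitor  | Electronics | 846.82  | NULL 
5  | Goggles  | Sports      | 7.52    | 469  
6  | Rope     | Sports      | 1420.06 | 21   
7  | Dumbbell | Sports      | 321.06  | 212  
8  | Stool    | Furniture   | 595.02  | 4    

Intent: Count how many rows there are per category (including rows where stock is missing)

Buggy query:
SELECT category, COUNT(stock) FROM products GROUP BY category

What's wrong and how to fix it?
Bug: COUNT(column) counts non-NULL values only; rows with NULL stock aren't counted

Fix: Use COUNT(*) to count all rows regardless of NULL

Corrected query:
SELECT category, COUNT(*) FROM products GROUP BY category

Result:
category    | COUNT(*)
------------+---------
Electronics | 2       
Furniture   | 2       
Sports      | 4       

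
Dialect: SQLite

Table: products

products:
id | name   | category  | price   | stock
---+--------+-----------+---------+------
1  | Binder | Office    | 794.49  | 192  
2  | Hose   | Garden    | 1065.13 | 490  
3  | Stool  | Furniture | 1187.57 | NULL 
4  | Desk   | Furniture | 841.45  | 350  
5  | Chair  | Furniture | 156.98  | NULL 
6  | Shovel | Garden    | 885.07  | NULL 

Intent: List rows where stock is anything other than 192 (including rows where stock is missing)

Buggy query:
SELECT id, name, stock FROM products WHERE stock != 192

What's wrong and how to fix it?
Bug: 'stock != 192' is unknown when stock is NULL, so NULL rows are silently excluded

Fix: Handle NULL separately with IS NULL alongside the inequality

Corrected query:
SELECT id, name, stock FROM products WHERE stock != 192 OR stock IS NULL

Result:
id | name   | stock
---+--------+------
2  | Hose   | 490  
3  | Stool  | NULL 
4  | Desk   | 350  
5  | Chair  | NULL 
6  | Shovel | NULL 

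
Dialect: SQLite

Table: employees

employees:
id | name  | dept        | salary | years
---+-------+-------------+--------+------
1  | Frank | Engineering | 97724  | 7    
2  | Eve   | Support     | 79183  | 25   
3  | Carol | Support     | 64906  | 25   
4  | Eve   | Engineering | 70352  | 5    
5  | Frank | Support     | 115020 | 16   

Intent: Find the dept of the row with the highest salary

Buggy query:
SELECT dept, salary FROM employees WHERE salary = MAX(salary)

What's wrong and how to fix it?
Bug: WHERE is evaluated per row; an aggregate over the whole table isn't defined there

Fix: Wrap MAX in a scalar subquery so WHERE compares against a single value

Corrected query:
SELECT dept, salary FROM employees WHERE salary = (SELECT MAX(salary) FROM employees)

Result:
dept    | salary
--------+-------
Support | 115020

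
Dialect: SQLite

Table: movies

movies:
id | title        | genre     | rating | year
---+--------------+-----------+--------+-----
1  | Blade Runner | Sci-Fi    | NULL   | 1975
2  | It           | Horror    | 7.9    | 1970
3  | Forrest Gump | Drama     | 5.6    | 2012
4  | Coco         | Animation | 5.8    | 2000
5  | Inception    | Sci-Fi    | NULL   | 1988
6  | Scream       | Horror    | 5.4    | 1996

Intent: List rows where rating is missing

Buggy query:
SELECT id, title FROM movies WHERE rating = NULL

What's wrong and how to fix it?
Bug: Comparing to NULL with '=' never matches; NULL = NULL is unknown, not true

Fix: Use IS NULL to test for NULL

Corrected query:
SELECT id, title FROM movies WHERE rating IS NULL

Result:
id | title       
---+-------------
1  | Blade Runner
5  | Inception   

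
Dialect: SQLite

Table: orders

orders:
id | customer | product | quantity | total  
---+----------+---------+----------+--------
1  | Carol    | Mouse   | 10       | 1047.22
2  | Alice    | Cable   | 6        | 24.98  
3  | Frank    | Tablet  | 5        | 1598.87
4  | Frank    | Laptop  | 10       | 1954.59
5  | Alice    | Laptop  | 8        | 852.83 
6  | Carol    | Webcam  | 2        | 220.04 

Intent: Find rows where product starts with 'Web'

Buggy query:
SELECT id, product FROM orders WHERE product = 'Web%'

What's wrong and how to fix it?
Bug: '=' compares the literal string including the % character; pattern matching needs LIKE

Fix: Replace '=' with LIKE so 'Web%' is treated as a pattern

Corrected query:
SELECT id, product FROM orders WHERE product LIKE 'Web%'

Result:
id | product
---+--------
6  | Webcam 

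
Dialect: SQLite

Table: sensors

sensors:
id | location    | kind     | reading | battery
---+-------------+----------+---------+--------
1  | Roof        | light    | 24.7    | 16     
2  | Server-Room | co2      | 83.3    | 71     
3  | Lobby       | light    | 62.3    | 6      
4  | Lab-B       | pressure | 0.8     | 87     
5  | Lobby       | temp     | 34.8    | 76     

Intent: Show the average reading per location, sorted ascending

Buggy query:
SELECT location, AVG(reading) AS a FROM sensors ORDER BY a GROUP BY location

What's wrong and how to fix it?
Bug: GROUP BY must precede ORDER BY

Fix: Move ORDER BY to the end, after GROUP BY

Corrected query:
SELECT location, AVG(reading) AS a FROM sensors GROUP BY location ORDER BY a

Result:
location    | a    
------------+------
Lab-B       | 0.8  
Roof        | 24.7 
Lobby       | 48.55
Server-Room | 83.3 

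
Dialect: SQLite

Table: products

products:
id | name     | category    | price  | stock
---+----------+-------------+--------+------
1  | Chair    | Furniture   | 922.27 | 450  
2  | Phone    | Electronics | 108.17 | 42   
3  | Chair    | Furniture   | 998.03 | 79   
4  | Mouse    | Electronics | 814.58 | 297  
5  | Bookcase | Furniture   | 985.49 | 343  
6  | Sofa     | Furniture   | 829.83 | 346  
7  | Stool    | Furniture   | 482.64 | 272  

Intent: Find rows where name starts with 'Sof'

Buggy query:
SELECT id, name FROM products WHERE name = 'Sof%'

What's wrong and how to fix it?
Bug: '=' compares the literal string including the % character; pattern matching needs LIKE

Fix: Replace '=' with LIKE so 'Sof%' is treated as a pattern

Corrected query:
SELECT id, name FROM products WHERE name LIKE 'Sof%'

Result:
id | name
---+-----
6  | Sofa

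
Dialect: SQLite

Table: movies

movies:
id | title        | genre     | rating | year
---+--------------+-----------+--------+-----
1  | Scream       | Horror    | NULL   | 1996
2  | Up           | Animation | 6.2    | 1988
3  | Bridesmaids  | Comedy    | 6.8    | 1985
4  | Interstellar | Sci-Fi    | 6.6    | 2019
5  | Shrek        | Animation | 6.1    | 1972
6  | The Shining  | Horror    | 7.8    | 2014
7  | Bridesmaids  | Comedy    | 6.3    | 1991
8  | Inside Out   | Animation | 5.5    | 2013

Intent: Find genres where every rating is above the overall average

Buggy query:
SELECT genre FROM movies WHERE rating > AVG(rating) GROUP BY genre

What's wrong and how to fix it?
Bug: WHERE evaluates per row before aggregation, so AVG() is unavailable

Fix: Use a subquery for AVG and a HAVING MIN(...) filter so the condition holds for every row in the group

Corrected query:
SELECT genre FROM movies GROUP BY genre HAVING MIN(rating) > (SELECT AVG(rating) FROM movies)

Result:
genre 
------
Horror
Sci-Fi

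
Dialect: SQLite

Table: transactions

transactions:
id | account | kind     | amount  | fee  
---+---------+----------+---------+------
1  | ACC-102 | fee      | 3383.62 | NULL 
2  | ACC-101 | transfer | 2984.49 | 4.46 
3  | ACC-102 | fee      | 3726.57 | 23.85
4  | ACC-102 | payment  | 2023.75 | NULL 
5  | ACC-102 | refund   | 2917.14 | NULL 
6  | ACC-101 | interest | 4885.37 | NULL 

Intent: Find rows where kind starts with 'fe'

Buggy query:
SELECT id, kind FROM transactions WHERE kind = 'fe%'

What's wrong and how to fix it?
Bug: '=' compares the literal string including the % character; pattern matching needs LIKE

Fix: Use LIKE for wildcard pattern matching

Corrected query:
SELECT id, kind FROM transactions WHERE kind LIKE 'fe%'

Result:
id | kind
---+-----
1  | fee 
3  | fee 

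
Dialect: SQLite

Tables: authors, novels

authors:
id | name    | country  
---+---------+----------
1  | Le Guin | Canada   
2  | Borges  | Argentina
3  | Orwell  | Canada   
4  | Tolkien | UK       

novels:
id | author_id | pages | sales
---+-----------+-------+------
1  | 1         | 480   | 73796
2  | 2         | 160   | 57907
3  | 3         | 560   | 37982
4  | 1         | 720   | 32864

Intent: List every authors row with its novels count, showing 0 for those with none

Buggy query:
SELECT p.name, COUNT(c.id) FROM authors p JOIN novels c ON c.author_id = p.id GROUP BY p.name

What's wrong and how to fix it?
Bug: An inner join excludes parents with zero children

Fix: Use LEFT JOIN so parents without children still appear (COUNT(c.id) gives 0)

Corrected query:
SELECT p.name, COUNT(c.id) FROM authors p LEFT JOIN novels c ON c.author_id = p.id GROUP BY p.name

Result:
name    | COUNT(c.id)
--------+------------
Borges  | 1          
Le Guin | 2          
Orwell  | 1          
Tolkien | 0          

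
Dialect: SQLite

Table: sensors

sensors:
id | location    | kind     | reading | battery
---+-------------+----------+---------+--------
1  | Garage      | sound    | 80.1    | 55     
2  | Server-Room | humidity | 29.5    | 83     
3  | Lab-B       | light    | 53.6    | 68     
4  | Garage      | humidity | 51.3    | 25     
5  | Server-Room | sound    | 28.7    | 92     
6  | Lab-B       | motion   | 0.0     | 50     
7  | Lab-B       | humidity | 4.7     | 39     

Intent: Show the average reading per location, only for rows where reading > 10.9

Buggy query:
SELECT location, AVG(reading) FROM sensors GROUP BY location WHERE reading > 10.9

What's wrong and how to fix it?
Bug: Row-level WHERE must come before GROUP BY in the clause order

Fix: Move the WHERE clause before GROUP BY

Corrected query:
SELECT location, AVG(reading) FROM sensors WHERE reading > 10.9 GROUP BY location

Result:
location    | AVG(reading)
------------+-------------
Garage      | 65.7        
Lab-B       | 53.6        
Server-Room | 29.1        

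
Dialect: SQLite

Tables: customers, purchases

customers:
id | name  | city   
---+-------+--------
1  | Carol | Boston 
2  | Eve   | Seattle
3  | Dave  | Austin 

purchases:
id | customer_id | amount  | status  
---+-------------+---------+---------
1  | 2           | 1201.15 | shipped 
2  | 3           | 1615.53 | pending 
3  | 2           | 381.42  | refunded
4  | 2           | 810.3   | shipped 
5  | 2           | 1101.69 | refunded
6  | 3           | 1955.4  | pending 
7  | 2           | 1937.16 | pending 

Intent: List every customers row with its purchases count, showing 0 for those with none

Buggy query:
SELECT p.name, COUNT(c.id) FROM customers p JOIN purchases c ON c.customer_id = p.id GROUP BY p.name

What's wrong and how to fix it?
Bug: An inner join excludes parents with zero children

Fix: Use LEFT JOIN so parents without children still appear (COUNT(c.id) gives 0)

Corrected query:
SELECT p.name, COUNT(c.id) FROM customers p LEFT JOIN purchases c ON c.customer_id = p.id GROUP BY p.name

Result:
name  | COUNT(c.id)
------+------------
Carol | 0          
Dave  | 2          
Eve   | 5          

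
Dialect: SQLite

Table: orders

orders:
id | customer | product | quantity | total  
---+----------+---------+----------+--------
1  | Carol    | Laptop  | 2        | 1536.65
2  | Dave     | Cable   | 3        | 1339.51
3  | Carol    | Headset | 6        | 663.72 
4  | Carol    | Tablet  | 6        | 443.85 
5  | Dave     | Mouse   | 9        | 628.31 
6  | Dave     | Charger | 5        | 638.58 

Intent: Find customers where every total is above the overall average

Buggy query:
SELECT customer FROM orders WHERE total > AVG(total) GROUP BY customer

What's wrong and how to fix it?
Bug: WHERE evaluates per row before aggregation, so AVG() is unavailable

Fix: Compute the overall average in a scalar subquery and compare each group's MIN against it in HAVING

Corrected query:
SELECT customer FROM orders GROUP BY customer HAVING MIN(total) > (SELECT AVG(total) FROM orders)

Result:
(no rows)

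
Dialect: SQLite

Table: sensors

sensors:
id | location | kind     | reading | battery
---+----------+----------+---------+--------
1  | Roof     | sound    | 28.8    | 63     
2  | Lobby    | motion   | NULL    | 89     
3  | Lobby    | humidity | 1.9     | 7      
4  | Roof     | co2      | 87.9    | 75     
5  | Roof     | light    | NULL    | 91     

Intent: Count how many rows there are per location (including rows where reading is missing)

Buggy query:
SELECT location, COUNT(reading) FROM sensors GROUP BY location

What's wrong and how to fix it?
Bug: COUNT(column) counts non-NULL values only; rows with NULL reading aren't counted

Fix: Use COUNT(*) to count all rows regardless of NULL

Corrected query:
SELECT location, COUNT(*) FROM sensors GROUP BY location

Result:
location | COUNT(*)
---------+---------
Lobby    | 2       
Roof     | 3       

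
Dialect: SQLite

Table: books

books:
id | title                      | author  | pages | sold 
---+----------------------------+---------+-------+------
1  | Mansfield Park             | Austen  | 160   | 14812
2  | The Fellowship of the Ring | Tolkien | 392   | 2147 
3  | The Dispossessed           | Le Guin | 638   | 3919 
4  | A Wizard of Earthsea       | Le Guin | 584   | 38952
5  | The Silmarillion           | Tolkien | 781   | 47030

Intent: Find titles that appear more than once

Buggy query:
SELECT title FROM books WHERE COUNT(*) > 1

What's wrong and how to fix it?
Bug: WHERE can't reference COUNT(*); aggregates are computed after WHERE

Fix: GROUP BY title, then filter groups with HAVING COUNT(*) > 1

Corrected query:
SELECT title FROM books GROUP BY title HAVING COUNT(*) > 1

Result:
(no rows)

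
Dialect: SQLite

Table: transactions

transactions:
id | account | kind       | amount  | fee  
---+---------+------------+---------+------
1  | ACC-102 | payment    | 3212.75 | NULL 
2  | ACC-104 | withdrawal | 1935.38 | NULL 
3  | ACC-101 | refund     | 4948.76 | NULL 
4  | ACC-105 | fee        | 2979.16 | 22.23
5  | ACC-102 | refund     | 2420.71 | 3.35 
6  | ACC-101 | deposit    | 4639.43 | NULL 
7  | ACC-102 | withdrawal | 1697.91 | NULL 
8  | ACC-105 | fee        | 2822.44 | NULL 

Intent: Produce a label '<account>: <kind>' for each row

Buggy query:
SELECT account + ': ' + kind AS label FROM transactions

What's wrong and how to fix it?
Bug: '+' is numeric addition; on text columns SQLite converts them to 0 instead of concatenating

Fix: Replace + with || to concatenate text

Corrected query:
SELECT account || ': ' || kind AS label FROM transactions

Result:
label              
-------------------
ACC-102: payment   
ACC-104: withdrawal
ACC-101: refund    
ACC-105: fee       
ACC-102: refund    
ACC-101: deposit   
ACC-102: withdrawal
ACC-105: fee       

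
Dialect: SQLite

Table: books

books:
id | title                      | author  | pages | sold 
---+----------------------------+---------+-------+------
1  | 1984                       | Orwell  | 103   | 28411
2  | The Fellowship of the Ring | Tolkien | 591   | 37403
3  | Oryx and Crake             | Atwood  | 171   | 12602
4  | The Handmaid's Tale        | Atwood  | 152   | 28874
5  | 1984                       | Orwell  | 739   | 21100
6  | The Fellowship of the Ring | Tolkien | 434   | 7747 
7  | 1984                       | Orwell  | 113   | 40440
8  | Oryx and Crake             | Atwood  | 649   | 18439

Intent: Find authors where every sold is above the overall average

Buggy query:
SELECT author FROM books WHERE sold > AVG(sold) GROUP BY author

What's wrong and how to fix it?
Bug: WHERE evaluates per row before aggregation, so AVG() is unavailable

Fix: Compute the overall average in a scalar subquery and compare each group's MIN against it in HAVING

Corrected query:
SELECT author FROM books GROUP BY author HAVING MIN(sold) > (SELECT AVG(sold) FROM books)

Result:
(no rows)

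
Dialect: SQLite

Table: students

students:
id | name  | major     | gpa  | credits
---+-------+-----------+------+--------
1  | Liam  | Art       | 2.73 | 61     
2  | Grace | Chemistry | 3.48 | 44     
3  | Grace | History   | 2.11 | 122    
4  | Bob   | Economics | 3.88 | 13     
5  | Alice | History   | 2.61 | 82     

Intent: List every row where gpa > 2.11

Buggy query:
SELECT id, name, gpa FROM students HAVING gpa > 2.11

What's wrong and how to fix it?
Bug: HAVING filters the output of aggregation, but this query has no GROUP BY and no aggregate functions, so SQLite rejects it (HAVING clause on a non-aggregate query); the condition here is per row

Fix: Replace HAVING with WHERE since the condition applies to individual rows

Corrected query:
SELECT id, name, gpa FROM students WHERE gpa > 2.11

Result:
id | name  | gpa 
---+-------+-----
1  | Liam  | 2.73
2  | Grace | 3.48
4  | Bob   | 3.88
5  | Alice | 2.61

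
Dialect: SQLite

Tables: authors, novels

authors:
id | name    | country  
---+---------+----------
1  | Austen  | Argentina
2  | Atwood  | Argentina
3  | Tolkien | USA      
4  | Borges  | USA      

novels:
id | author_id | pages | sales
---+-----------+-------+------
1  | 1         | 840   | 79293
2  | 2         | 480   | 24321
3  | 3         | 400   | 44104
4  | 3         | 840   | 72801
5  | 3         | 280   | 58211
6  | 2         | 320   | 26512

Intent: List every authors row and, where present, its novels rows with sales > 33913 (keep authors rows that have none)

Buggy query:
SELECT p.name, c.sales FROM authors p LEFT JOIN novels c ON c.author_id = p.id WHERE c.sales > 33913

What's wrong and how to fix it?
Bug: A WHERE condition on the right-hand table after LEFT JOIN drops unmatched parents

Fix: Move the right-table condition into the ON clause so unmatched parents are kept

Corrected query:
SELECT p.name, c.sales FROM authors p LEFT JOIN novels c ON c.author_id = p.id AND c.sales > 33913

Result:
name    | sales
--------+------
Austen  | 79293
Atwood  | NULL 
Tolkien | 44104
Tolkien | 58211
Tolkien | 72801
Borges  | NULL 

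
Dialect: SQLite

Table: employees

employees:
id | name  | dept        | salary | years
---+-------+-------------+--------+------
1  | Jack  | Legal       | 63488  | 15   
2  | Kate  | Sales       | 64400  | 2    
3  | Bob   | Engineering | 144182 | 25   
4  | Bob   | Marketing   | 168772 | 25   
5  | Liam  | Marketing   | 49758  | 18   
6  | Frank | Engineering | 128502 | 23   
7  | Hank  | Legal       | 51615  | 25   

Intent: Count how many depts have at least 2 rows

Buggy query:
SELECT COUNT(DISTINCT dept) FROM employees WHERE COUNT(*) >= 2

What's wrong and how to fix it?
Bug: WHERE filters individual rows, not groups, so a group-level COUNT is invalid there

Fix: Group first with HAVING COUNT(*) >= 2, then COUNT the resulting groups

Corrected query:
SELECT COUNT(*) FROM (SELECT dept FROM employees GROUP BY dept HAVING COUNT(*) >= 2)

Result:
COUNT(*)
--------
3       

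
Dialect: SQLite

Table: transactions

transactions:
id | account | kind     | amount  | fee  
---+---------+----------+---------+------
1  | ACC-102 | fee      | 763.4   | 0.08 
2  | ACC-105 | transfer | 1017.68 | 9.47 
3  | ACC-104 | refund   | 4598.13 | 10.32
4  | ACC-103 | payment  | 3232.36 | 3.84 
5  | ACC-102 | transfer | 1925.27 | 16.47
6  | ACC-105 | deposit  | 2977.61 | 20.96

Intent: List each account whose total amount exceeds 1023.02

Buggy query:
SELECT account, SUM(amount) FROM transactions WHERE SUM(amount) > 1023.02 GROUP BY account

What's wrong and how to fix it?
Bug: Aggregate functions cannot appear in a WHERE clause

Fix: Move the aggregate condition to a HAVING clause

Corrected query:
SELECT account, SUM(amount) FROM transactions GROUP BY account HAVING SUM(amount) > 1023.02

Result:
account | SUM(amount)
--------+------------
ACC-102 | 2688.67    
ACC-103 | 3232.36    
ACC-104 | 4598.13    
ACC-105 | 3995.29    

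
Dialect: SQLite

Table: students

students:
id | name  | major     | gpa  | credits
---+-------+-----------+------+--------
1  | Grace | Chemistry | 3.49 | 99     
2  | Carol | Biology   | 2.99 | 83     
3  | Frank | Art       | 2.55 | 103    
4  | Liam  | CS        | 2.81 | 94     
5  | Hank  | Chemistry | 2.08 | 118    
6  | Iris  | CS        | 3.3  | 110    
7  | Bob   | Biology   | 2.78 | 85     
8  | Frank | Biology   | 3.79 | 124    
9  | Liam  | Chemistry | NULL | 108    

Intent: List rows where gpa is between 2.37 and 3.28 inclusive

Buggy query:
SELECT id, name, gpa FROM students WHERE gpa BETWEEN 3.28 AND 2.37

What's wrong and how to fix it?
Bug: The bounds are reversed; BETWEEN a AND b requires a <= b to match anything

Fix: Write BETWEEN 2.37 AND 3.28

Corrected query:
SELECT id, name, gpa FROM students WHERE gpa BETWEEN 2.37 AND 3.28

Result:
id | name  | gpa 
---+-------+-----
2  | Carol | 2.99
3  | Frank | 2.55
4  | Liam  | 2.81
7  | Bob   | 2.78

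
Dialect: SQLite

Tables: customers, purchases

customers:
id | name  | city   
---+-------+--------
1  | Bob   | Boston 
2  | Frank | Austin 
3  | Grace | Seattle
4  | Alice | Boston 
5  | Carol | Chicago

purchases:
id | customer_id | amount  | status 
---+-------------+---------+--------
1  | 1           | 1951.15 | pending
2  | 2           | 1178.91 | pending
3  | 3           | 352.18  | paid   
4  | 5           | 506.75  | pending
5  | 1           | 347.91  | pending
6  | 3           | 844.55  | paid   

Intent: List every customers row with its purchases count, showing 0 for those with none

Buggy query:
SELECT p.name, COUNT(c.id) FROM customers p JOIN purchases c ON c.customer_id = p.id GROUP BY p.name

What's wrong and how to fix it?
Bug: INNER JOIN drops customers rows that have no matching purchases rows

Fix: Switch to LEFT JOIN to retain unmatched parent rows

Corrected query:
SELECT p.name, COUNT(c.id) FROM customers p LEFT JOIN purchases c ON c.customer_id = p.id GROUP BY p.name

Result:
name  | COUNT(c.id)
------+------------
Alice | 0          
Bob   | 2          
Carol | 1          
Frank | 1          
Grace | 2          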